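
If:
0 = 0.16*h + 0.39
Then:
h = -2.44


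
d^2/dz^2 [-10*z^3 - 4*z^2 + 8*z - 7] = -60*z - 8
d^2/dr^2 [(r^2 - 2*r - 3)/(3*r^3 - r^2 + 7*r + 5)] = 2*(9*r^6 - 54*r^5 - 207*r^4 + 14*r^3 - 3*r^2 + 168*r - 67)/(27*r^9 - 27*r^8 + 198*r^7 + 8*r^6 + 372*r^5 + 498*r^4 + 358*r^3 + 660*r^2 + 525*r + 125)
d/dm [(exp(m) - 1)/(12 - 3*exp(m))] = exp(m)/(exp(m) - 4)^2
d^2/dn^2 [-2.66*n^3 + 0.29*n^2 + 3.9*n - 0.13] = 0.58 - 15.96*n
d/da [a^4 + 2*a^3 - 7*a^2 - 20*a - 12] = 4*a^3 + 6*a^2 - 14*a - 20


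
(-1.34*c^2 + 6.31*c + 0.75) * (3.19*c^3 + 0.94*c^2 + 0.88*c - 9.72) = -4.2746*c^5 + 18.8693*c^4 + 7.1447*c^3 + 19.2826*c^2 - 60.6732*c - 7.29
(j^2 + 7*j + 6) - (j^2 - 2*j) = 9*j + 6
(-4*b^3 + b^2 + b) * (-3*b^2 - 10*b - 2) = 12*b^5 + 37*b^4 - 5*b^3 - 12*b^2 - 2*b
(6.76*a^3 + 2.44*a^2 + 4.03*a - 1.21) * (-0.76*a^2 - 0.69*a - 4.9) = -5.1376*a^5 - 6.5188*a^4 - 37.8704*a^3 - 13.8171*a^2 - 18.9121*a + 5.929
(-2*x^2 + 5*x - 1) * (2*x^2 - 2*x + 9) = -4*x^4 + 14*x^3 - 30*x^2 + 47*x - 9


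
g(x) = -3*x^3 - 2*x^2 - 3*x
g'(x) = -9*x^2 - 4*x - 3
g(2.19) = -47.67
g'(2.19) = -54.92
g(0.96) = -7.38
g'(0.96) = -15.13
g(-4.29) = 212.92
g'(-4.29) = -151.48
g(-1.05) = 4.42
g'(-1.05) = -8.72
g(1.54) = -20.32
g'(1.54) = -30.50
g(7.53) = -1416.87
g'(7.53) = -543.43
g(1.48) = -18.55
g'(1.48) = -28.63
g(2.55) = -70.40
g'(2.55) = -71.72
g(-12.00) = 4932.00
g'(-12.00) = -1251.00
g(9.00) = -2376.00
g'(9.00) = -768.00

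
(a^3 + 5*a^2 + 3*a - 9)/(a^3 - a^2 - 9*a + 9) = (a + 3)/(a - 3)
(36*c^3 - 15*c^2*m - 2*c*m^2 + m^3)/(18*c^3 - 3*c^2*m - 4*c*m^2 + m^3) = (4*c + m)/(2*c + m)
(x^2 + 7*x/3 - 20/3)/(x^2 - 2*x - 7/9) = 3*(-3*x^2 - 7*x + 20)/(-9*x^2 + 18*x + 7)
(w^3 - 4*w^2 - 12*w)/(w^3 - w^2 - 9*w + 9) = w*(w^2 - 4*w - 12)/(w^3 - w^2 - 9*w + 9)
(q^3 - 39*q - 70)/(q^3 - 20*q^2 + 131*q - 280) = (q^2 + 7*q + 10)/(q^2 - 13*q + 40)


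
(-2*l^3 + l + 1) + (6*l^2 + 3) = -2*l^3 + 6*l^2 + l + 4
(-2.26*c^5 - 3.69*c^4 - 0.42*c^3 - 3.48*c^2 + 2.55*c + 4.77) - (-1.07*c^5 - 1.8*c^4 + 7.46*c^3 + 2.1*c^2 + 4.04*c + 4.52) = -1.19*c^5 - 1.89*c^4 - 7.88*c^3 - 5.58*c^2 - 1.49*c + 0.25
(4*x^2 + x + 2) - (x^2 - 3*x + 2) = 3*x^2 + 4*x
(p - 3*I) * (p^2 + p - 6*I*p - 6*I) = p^3 + p^2 - 9*I*p^2 - 18*p - 9*I*p - 18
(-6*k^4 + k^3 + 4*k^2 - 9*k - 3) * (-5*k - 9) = 30*k^5 + 49*k^4 - 29*k^3 + 9*k^2 + 96*k + 27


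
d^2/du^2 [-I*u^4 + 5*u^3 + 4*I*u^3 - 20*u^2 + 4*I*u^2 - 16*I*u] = -12*I*u^2 + u*(30 + 24*I) - 40 + 8*I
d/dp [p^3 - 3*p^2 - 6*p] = 3*p^2 - 6*p - 6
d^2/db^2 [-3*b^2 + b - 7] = -6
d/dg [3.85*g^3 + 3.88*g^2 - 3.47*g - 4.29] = 11.55*g^2 + 7.76*g - 3.47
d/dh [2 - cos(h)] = sin(h)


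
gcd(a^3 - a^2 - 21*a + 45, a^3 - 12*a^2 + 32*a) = 1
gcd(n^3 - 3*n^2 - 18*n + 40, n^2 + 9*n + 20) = n + 4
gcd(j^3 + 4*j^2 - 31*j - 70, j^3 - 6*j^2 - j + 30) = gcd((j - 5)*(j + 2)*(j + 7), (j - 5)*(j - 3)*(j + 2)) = j^2 - 3*j - 10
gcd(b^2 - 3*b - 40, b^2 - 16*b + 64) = b - 8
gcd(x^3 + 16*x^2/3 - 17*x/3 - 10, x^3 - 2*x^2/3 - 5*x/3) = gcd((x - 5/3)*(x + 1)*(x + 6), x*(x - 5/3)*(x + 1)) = x^2 - 2*x/3 - 5/3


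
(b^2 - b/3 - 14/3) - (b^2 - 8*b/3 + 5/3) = 7*b/3 - 19/3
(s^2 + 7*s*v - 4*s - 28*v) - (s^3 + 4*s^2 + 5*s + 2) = -s^3 - 3*s^2 + 7*s*v - 9*s - 28*v - 2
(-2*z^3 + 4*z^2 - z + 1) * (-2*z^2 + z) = 4*z^5 - 10*z^4 + 6*z^3 - 3*z^2 + z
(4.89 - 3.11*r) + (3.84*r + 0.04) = 0.73*r + 4.93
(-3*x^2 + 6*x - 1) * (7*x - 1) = -21*x^3 + 45*x^2 - 13*x + 1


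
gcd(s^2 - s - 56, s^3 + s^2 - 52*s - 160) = s - 8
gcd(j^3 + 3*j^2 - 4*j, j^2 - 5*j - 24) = 1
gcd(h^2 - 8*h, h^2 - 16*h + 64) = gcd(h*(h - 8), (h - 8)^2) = h - 8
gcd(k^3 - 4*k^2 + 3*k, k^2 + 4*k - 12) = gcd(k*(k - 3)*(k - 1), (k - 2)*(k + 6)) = 1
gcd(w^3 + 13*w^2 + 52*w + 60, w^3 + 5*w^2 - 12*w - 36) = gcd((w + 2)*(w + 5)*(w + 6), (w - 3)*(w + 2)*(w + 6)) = w^2 + 8*w + 12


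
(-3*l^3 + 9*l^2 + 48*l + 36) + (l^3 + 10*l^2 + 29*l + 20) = -2*l^3 + 19*l^2 + 77*l + 56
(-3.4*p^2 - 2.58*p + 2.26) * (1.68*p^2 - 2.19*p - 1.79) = -5.712*p^4 + 3.1116*p^3 + 15.533*p^2 - 0.3312*p - 4.0454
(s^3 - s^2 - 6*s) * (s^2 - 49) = s^5 - s^4 - 55*s^3 + 49*s^2 + 294*s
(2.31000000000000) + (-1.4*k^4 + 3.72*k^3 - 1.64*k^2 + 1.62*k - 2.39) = -1.4*k^4 + 3.72*k^3 - 1.64*k^2 + 1.62*k - 0.0800000000000001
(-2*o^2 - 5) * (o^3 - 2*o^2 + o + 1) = -2*o^5 + 4*o^4 - 7*o^3 + 8*o^2 - 5*o - 5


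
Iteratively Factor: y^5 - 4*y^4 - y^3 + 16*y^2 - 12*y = (y + 2)*(y^4 - 6*y^3 + 11*y^2 - 6*y) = (y - 3)*(y + 2)*(y^3 - 3*y^2 + 2*y) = (y - 3)*(y - 2)*(y + 2)*(y^2 - y) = y*(y - 3)*(y - 2)*(y + 2)*(y - 1)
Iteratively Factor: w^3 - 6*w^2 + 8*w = (w - 4)*(w^2 - 2*w) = (w - 4)*(w - 2)*(w)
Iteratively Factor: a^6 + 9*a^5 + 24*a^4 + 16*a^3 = (a + 4)*(a^5 + 5*a^4 + 4*a^3) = a*(a + 4)*(a^4 + 5*a^3 + 4*a^2) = a*(a + 4)^2*(a^3 + a^2) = a^2*(a + 4)^2*(a^2 + a) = a^3*(a + 4)^2*(a + 1)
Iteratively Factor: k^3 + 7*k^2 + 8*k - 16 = (k + 4)*(k^2 + 3*k - 4) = (k + 4)^2*(k - 1)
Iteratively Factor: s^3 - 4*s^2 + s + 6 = (s - 3)*(s^2 - s - 2) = (s - 3)*(s - 2)*(s + 1)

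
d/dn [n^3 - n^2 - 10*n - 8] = 3*n^2 - 2*n - 10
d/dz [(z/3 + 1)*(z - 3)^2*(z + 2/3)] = 4*z^3/3 - 7*z^2/3 - 22*z/3 + 7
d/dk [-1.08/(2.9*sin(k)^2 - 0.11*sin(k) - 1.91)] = (6.264*sin(k) - 0.1188)*cos(k)/(-2.9*sin(k)^2 + 0.11*sin(k) + 1.91)^2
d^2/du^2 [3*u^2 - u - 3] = 6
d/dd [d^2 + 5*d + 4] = 2*d + 5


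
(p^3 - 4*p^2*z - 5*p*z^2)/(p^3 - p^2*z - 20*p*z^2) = (p + z)/(p + 4*z)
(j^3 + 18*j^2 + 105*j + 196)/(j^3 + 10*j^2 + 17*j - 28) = (j + 7)/(j - 1)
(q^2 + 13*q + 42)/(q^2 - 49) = (q + 6)/(q - 7)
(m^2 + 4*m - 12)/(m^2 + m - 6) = (m + 6)/(m + 3)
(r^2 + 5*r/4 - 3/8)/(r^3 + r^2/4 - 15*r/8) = (4*r - 1)/(r*(4*r - 5))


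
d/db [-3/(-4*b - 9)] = -12/(4*b + 9)^2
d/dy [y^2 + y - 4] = 2*y + 1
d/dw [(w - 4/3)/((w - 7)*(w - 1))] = (-3*w^2 + 8*w - 11)/(3*(w^4 - 16*w^3 + 78*w^2 - 112*w + 49))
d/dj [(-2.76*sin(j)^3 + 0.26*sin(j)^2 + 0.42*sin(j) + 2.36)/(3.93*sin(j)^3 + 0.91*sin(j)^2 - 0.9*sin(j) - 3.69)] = (-3.5334*sin(j)^4 + 1.6668*sin(j)^3 + 2.1126*sin(j)^2 - 6.214*sin(j) + 0.5742)*cos(j)/(15.4449*sin(j)^6 + 7.1526*sin(j)^5 - 6.2459*sin(j)^4 - 30.6414*sin(j)^3 - 5.9058*sin(j)^2 + 6.642*sin(j) + 13.6161)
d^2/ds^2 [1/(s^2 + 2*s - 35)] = 2*(-s^2 - 2*s + 4*(s + 1)^2 + 35)/(s^2 + 2*s - 35)^3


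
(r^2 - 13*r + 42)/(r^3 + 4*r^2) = (r^2 - 13*r + 42)/(r^2*(r + 4))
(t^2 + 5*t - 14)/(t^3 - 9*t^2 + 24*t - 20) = (t + 7)/(t^2 - 7*t + 10)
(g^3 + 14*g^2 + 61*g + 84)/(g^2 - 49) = (g^2 + 7*g + 12)/(g - 7)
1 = 1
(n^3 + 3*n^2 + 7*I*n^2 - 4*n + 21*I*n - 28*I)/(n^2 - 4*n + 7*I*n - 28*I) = (n^2 + 3*n - 4)/(n - 4)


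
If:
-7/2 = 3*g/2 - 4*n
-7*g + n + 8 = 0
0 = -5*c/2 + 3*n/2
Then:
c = 219/265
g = 71/53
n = 73/53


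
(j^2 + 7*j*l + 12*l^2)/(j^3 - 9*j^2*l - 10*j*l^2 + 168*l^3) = (j + 3*l)/(j^2 - 13*j*l + 42*l^2)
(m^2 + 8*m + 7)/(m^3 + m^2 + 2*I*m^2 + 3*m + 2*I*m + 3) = (m + 7)/(m^2 + 2*I*m + 3)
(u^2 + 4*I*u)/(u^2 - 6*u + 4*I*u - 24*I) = u/(u - 6)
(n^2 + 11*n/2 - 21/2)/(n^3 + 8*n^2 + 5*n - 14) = (n - 3/2)/(n^2 + n - 2)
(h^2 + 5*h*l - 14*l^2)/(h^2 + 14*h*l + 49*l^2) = (h - 2*l)/(h + 7*l)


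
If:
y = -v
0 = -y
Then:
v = 0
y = 0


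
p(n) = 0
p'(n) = 0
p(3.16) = 0.00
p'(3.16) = 0.00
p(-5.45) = 0.00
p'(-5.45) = 0.00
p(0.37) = 0.00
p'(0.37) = 0.00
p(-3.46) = 0.00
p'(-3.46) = 0.00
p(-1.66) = 0.00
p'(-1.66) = 0.00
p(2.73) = 0.00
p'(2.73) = 0.00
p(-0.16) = 0.00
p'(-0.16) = 0.00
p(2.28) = 0.00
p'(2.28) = 0.00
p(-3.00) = 0.00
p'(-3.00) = 0.00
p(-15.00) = 0.00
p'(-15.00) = 0.00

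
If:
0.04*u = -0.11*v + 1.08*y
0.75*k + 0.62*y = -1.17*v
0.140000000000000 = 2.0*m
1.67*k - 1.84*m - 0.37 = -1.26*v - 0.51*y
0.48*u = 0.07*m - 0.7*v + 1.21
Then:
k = 0.59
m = 0.07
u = 3.14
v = -0.42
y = 0.07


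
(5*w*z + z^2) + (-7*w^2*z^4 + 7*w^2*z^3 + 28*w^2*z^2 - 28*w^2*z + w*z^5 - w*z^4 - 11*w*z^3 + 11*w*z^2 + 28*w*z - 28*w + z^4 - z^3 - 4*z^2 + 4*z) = -7*w^2*z^4 + 7*w^2*z^3 + 28*w^2*z^2 - 28*w^2*z + w*z^5 - w*z^4 - 11*w*z^3 + 11*w*z^2 + 33*w*z - 28*w + z^4 - z^3 - 3*z^2 + 4*z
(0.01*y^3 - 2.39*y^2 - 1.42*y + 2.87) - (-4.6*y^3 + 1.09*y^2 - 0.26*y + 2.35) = 4.61*y^3 - 3.48*y^2 - 1.16*y + 0.52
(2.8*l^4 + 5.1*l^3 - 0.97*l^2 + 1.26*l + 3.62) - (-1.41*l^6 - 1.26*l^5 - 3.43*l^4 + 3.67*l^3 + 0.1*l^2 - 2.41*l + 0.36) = 1.41*l^6 + 1.26*l^5 + 6.23*l^4 + 1.43*l^3 - 1.07*l^2 + 3.67*l + 3.26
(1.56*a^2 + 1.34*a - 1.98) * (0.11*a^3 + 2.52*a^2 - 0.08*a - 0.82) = 0.1716*a^5 + 4.0786*a^4 + 3.0342*a^3 - 6.376*a^2 - 0.9404*a + 1.6236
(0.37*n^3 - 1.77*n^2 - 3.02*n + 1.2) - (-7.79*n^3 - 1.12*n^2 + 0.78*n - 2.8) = 8.16*n^3 - 0.65*n^2 - 3.8*n + 4.0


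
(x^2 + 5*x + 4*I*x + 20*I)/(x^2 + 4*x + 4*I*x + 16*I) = (x + 5)/(x + 4)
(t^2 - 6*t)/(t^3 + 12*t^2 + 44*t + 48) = t*(t - 6)/(t^3 + 12*t^2 + 44*t + 48)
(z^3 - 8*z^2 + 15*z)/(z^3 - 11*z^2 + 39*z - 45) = z/(z - 3)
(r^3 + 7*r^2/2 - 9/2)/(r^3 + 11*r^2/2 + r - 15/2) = (r + 3)/(r + 5)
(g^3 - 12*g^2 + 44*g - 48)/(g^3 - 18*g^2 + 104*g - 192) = (g - 2)/(g - 8)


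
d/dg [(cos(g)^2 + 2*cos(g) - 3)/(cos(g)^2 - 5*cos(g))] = (7*sin(g) + 15*sin(g)/cos(g)^2 - 6*tan(g))/(cos(g) - 5)^2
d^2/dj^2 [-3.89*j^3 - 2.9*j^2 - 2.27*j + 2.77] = -23.34*j - 5.8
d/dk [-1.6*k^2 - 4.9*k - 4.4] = -3.2*k - 4.9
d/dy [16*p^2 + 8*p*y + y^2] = 8*p + 2*y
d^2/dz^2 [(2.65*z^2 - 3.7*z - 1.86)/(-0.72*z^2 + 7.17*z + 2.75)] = (-23.52456*z^3 - 25.6966559999999*z^2 - 13.6563839999999*z + 12.615958)/(0.373248*z^6 - 11.150784*z^5 + 106.766424*z^4 - 283.422213*z^3 - 407.788425*z^2 - 162.669375*z - 20.796875)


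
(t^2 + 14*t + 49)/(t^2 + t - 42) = (t + 7)/(t - 6)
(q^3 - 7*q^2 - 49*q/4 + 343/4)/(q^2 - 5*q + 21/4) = (2*q^2 - 7*q - 49)/(2*q - 3)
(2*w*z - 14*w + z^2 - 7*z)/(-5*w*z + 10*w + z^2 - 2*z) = (-2*w*z + 14*w - z^2 + 7*z)/(5*w*z - 10*w - z^2 + 2*z)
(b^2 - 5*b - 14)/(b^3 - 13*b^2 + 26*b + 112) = 1/(b - 8)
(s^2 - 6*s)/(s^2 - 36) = s/(s + 6)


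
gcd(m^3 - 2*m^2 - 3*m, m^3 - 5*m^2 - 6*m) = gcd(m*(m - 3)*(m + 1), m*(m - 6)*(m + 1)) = m^2 + m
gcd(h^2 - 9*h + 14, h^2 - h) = 1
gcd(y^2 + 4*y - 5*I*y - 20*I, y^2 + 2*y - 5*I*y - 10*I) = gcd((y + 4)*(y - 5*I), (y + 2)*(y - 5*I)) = y - 5*I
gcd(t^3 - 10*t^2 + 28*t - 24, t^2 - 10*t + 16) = t - 2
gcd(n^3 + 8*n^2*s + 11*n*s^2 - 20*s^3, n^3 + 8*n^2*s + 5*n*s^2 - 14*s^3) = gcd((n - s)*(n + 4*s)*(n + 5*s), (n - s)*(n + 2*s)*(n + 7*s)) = -n + s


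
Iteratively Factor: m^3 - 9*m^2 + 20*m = (m - 5)*(m^2 - 4*m) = (m - 5)*(m - 4)*(m)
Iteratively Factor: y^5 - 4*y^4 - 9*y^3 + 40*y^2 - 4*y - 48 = (y - 2)*(y^4 - 2*y^3 - 13*y^2 + 14*y + 24) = (y - 4)*(y - 2)*(y^3 + 2*y^2 - 5*y - 6) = (y - 4)*(y - 2)*(y + 3)*(y^2 - y - 2) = (y - 4)*(y - 2)*(y + 1)*(y + 3)*(y - 2)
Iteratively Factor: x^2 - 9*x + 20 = (x - 5)*(x - 4)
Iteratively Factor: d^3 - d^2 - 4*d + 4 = (d + 2)*(d^2 - 3*d + 2) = (d - 1)*(d + 2)*(d - 2)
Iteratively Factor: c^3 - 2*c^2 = (c - 2)*(c^2) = c*(c - 2)*(c)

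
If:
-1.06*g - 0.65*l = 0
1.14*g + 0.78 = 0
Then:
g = -0.68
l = 1.12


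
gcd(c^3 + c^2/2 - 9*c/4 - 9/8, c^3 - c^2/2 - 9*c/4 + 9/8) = c^2 - 9/4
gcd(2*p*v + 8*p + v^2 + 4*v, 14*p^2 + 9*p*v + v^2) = 2*p + v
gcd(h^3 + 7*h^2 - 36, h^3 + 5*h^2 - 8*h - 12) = h^2 + 4*h - 12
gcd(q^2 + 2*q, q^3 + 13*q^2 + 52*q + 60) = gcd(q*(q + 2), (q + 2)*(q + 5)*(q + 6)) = q + 2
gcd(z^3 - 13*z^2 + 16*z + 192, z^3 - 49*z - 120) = z^2 - 5*z - 24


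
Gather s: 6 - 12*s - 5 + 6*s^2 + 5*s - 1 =6*s^2 - 7*s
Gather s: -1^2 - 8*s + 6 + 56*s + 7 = 48*s + 12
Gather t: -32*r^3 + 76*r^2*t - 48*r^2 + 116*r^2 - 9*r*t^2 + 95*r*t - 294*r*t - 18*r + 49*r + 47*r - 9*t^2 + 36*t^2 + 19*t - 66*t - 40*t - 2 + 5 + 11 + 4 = -32*r^3 + 68*r^2 + 78*r + t^2*(27 - 9*r) + t*(76*r^2 - 199*r - 87) + 18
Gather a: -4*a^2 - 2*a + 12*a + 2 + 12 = -4*a^2 + 10*a + 14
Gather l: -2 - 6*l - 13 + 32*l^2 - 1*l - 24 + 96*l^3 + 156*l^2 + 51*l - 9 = 96*l^3 + 188*l^2 + 44*l - 48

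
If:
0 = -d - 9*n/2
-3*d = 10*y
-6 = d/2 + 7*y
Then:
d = 15/4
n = -5/6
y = -9/8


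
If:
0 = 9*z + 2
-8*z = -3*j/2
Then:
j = -32/27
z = -2/9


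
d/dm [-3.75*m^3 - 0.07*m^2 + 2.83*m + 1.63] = -11.25*m^2 - 0.14*m + 2.83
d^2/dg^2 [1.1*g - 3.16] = 0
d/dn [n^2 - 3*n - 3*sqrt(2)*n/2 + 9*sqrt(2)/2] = 2*n - 3 - 3*sqrt(2)/2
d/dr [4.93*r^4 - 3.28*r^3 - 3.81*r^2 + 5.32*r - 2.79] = 19.72*r^3 - 9.84*r^2 - 7.62*r + 5.32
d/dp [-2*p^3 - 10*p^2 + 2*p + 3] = -6*p^2 - 20*p + 2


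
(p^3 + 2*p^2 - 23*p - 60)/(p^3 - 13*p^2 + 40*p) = (p^2 + 7*p + 12)/(p*(p - 8))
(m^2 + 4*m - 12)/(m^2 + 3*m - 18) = (m - 2)/(m - 3)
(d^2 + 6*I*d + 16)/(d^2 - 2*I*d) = (d + 8*I)/d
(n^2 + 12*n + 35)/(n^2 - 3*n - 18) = (n^2 + 12*n + 35)/(n^2 - 3*n - 18)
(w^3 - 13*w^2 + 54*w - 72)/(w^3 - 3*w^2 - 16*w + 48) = (w - 6)/(w + 4)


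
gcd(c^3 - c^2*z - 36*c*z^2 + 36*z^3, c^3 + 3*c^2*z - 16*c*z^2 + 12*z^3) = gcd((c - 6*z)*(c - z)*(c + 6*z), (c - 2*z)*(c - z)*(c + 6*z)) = -c^2 - 5*c*z + 6*z^2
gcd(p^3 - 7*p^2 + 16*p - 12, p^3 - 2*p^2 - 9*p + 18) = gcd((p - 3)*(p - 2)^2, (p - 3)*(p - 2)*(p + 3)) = p^2 - 5*p + 6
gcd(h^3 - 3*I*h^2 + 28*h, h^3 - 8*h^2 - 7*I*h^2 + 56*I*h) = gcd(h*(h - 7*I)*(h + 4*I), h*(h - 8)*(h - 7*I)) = h^2 - 7*I*h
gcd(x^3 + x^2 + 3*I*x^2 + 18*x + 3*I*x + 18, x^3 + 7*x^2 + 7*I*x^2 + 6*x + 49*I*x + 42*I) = x + 1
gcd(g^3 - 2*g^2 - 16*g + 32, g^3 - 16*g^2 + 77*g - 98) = g - 2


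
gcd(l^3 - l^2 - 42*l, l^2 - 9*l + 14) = l - 7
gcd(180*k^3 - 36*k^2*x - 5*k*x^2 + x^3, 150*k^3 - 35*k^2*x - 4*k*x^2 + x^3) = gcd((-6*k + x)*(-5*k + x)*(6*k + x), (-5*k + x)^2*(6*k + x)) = -30*k^2 + k*x + x^2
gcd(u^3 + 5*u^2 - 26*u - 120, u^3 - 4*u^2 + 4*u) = 1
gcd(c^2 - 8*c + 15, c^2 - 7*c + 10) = c - 5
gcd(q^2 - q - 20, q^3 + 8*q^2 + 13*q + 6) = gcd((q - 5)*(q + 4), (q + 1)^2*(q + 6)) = 1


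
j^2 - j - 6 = (j - 3)*(j + 2)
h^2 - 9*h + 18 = (h - 6)*(h - 3)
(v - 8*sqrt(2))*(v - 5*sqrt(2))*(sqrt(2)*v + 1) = sqrt(2)*v^3 - 25*v^2 + 67*sqrt(2)*v + 80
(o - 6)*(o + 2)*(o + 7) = o^3 + 3*o^2 - 40*o - 84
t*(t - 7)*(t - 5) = t^3 - 12*t^2 + 35*t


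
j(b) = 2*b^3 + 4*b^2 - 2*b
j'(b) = 6*b^2 + 8*b - 2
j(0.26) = -0.21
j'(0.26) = 0.49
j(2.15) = 34.07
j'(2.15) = 42.94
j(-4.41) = -84.92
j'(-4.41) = 79.41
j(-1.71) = 5.12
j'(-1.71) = 1.86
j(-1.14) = 4.52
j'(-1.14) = -3.32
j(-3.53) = -31.07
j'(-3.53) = 44.53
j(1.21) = 6.98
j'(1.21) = 16.46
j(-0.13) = 0.32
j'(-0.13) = -2.94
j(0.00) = 0.00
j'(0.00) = -2.00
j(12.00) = 4008.00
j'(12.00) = 958.00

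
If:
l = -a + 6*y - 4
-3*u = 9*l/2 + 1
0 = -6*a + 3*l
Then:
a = 2*y - 4/3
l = 4*y - 8/3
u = 11/3 - 6*y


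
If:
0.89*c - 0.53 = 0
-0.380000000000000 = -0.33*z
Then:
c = 0.60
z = 1.15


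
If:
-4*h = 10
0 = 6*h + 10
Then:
No Solution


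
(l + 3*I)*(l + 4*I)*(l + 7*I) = l^3 + 14*I*l^2 - 61*l - 84*I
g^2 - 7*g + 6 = (g - 6)*(g - 1)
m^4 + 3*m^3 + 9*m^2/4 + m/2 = m*(m + 1/2)^2*(m + 2)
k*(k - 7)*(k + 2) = k^3 - 5*k^2 - 14*k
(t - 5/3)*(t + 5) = t^2 + 10*t/3 - 25/3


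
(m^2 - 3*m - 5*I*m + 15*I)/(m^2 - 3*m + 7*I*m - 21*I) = (m - 5*I)/(m + 7*I)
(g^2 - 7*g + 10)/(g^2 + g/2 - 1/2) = 2*(g^2 - 7*g + 10)/(2*g^2 + g - 1)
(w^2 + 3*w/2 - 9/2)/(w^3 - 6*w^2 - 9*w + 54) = (w - 3/2)/(w^2 - 9*w + 18)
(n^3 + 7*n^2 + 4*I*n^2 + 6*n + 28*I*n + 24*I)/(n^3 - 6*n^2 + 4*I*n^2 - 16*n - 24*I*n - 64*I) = (n^2 + 7*n + 6)/(n^2 - 6*n - 16)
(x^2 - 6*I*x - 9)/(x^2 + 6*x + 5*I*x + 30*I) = (x^2 - 6*I*x - 9)/(x^2 + x*(6 + 5*I) + 30*I)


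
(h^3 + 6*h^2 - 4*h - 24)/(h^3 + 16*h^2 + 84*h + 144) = (h^2 - 4)/(h^2 + 10*h + 24)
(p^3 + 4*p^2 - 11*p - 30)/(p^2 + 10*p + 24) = (p^3 + 4*p^2 - 11*p - 30)/(p^2 + 10*p + 24)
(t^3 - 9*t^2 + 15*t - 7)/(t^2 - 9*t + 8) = (t^2 - 8*t + 7)/(t - 8)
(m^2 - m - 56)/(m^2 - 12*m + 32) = (m + 7)/(m - 4)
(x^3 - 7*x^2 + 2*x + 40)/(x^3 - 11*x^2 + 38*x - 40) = (x + 2)/(x - 2)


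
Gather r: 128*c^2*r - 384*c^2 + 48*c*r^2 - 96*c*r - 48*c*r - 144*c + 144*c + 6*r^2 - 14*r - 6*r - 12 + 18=-384*c^2 + r^2*(48*c + 6) + r*(128*c^2 - 144*c - 20) + 6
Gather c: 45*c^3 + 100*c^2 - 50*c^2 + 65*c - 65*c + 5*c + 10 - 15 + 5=45*c^3 + 50*c^2 + 5*c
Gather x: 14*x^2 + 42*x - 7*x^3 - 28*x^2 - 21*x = -7*x^3 - 14*x^2 + 21*x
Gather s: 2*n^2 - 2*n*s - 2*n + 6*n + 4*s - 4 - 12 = 2*n^2 + 4*n + s*(4 - 2*n) - 16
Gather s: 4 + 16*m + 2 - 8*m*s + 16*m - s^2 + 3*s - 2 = 32*m - s^2 + s*(3 - 8*m) + 4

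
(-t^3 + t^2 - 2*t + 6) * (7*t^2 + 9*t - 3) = -7*t^5 - 2*t^4 - 2*t^3 + 21*t^2 + 60*t - 18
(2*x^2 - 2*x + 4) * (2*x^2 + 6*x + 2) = 4*x^4 + 8*x^3 + 20*x + 8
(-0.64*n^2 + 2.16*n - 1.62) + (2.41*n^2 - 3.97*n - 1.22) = 1.77*n^2 - 1.81*n - 2.84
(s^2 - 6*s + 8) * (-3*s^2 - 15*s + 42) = -3*s^4 + 3*s^3 + 108*s^2 - 372*s + 336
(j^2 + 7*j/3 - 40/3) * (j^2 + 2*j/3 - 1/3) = j^4 + 3*j^3 - 109*j^2/9 - 29*j/3 + 40/9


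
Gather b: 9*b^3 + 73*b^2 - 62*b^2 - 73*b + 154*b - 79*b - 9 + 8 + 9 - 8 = 9*b^3 + 11*b^2 + 2*b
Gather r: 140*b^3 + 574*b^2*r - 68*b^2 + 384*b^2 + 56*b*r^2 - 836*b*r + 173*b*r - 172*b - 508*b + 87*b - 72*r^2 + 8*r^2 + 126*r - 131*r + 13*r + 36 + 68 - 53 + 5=140*b^3 + 316*b^2 - 593*b + r^2*(56*b - 64) + r*(574*b^2 - 663*b + 8) + 56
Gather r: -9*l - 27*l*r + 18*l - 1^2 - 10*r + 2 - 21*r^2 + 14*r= 9*l - 21*r^2 + r*(4 - 27*l) + 1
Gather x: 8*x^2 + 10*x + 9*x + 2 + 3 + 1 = 8*x^2 + 19*x + 6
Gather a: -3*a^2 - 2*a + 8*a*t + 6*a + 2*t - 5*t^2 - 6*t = -3*a^2 + a*(8*t + 4) - 5*t^2 - 4*t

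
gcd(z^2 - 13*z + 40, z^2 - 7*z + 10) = z - 5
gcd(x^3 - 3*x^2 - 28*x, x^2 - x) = x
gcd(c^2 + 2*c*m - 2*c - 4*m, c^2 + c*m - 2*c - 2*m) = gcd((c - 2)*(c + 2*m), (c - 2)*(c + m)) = c - 2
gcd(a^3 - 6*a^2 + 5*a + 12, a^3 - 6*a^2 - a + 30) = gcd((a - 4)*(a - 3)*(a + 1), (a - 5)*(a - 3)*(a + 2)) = a - 3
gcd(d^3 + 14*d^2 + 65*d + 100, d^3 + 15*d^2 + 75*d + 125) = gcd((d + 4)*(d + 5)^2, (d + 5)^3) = d^2 + 10*d + 25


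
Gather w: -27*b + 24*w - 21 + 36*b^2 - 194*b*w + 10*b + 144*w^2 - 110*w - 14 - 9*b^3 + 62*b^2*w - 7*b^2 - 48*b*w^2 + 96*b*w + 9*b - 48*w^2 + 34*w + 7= -9*b^3 + 29*b^2 - 8*b + w^2*(96 - 48*b) + w*(62*b^2 - 98*b - 52) - 28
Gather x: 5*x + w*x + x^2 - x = x^2 + x*(w + 4)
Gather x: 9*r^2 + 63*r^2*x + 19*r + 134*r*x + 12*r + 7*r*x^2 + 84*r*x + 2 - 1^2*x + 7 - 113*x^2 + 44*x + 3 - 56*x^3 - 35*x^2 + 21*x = 9*r^2 + 31*r - 56*x^3 + x^2*(7*r - 148) + x*(63*r^2 + 218*r + 64) + 12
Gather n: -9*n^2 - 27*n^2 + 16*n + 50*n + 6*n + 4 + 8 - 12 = -36*n^2 + 72*n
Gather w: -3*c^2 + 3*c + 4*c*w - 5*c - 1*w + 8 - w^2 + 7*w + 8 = -3*c^2 - 2*c - w^2 + w*(4*c + 6) + 16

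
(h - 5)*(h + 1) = h^2 - 4*h - 5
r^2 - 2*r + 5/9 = (r - 5/3)*(r - 1/3)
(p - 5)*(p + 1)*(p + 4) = p^3 - 21*p - 20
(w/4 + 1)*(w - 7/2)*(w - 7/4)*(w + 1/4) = w^4/4 - w^3/4 - 243*w^2/64 + 665*w/128 + 49/32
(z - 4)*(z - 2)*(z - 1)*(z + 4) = z^4 - 3*z^3 - 14*z^2 + 48*z - 32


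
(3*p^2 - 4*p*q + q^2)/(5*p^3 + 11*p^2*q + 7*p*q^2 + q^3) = (3*p^2 - 4*p*q + q^2)/(5*p^3 + 11*p^2*q + 7*p*q^2 + q^3)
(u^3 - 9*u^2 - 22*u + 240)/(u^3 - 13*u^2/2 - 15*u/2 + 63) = 2*(u^2 - 3*u - 40)/(2*u^2 - u - 21)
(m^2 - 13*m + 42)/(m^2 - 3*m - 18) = (m - 7)/(m + 3)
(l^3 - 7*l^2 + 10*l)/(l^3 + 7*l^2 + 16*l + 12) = l*(l^2 - 7*l + 10)/(l^3 + 7*l^2 + 16*l + 12)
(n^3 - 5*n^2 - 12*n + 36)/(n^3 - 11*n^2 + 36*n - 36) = (n + 3)/(n - 3)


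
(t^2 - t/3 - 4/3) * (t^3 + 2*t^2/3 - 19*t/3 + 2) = t^5 + t^4/3 - 71*t^3/9 + 29*t^2/9 + 70*t/9 - 8/3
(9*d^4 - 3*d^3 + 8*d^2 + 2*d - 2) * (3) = 27*d^4 - 9*d^3 + 24*d^2 + 6*d - 6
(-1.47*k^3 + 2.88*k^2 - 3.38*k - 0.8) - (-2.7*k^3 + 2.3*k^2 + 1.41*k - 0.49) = 1.23*k^3 + 0.58*k^2 - 4.79*k - 0.31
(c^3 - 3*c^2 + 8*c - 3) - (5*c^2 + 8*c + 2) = c^3 - 8*c^2 - 5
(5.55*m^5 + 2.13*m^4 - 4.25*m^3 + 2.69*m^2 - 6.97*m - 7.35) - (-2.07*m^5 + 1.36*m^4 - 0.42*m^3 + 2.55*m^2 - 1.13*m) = 7.62*m^5 + 0.77*m^4 - 3.83*m^3 + 0.14*m^2 - 5.84*m - 7.35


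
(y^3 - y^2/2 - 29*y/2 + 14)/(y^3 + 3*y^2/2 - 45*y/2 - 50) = (2*y^2 - 9*y + 7)/(2*y^2 - 5*y - 25)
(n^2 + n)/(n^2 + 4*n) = (n + 1)/(n + 4)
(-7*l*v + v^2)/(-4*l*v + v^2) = (7*l - v)/(4*l - v)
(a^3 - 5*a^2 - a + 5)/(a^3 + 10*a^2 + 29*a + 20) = (a^2 - 6*a + 5)/(a^2 + 9*a + 20)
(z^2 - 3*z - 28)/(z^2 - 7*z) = (z + 4)/z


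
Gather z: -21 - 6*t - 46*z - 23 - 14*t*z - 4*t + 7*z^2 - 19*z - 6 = -10*t + 7*z^2 + z*(-14*t - 65) - 50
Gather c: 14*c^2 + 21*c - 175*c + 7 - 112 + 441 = 14*c^2 - 154*c + 336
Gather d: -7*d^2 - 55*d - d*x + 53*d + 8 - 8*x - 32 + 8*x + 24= -7*d^2 + d*(-x - 2)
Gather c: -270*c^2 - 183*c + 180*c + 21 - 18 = -270*c^2 - 3*c + 3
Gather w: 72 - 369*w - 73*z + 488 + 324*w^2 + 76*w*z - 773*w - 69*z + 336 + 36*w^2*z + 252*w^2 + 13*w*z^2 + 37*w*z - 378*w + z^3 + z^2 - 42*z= w^2*(36*z + 576) + w*(13*z^2 + 113*z - 1520) + z^3 + z^2 - 184*z + 896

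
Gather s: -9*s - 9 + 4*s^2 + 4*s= 4*s^2 - 5*s - 9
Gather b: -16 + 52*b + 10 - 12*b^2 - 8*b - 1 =-12*b^2 + 44*b - 7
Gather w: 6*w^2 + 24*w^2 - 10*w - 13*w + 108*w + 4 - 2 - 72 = 30*w^2 + 85*w - 70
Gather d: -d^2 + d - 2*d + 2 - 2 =-d^2 - d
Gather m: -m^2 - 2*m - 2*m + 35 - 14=-m^2 - 4*m + 21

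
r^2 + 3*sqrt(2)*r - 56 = (r - 4*sqrt(2))*(r + 7*sqrt(2))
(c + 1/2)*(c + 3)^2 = c^3 + 13*c^2/2 + 12*c + 9/2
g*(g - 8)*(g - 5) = g^3 - 13*g^2 + 40*g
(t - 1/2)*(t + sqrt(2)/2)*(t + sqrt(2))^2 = t^4 - t^3/2 + 5*sqrt(2)*t^3/2 - 5*sqrt(2)*t^2/4 + 4*t^2 - 2*t + sqrt(2)*t - sqrt(2)/2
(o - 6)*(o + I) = o^2 - 6*o + I*o - 6*I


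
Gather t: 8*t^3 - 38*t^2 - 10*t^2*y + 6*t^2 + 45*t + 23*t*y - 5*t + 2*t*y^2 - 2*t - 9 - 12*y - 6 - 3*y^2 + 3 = 8*t^3 + t^2*(-10*y - 32) + t*(2*y^2 + 23*y + 38) - 3*y^2 - 12*y - 12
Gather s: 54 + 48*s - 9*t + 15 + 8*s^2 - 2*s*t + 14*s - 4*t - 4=8*s^2 + s*(62 - 2*t) - 13*t + 65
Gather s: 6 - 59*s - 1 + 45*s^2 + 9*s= 45*s^2 - 50*s + 5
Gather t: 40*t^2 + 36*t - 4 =40*t^2 + 36*t - 4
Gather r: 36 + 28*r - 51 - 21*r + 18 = 7*r + 3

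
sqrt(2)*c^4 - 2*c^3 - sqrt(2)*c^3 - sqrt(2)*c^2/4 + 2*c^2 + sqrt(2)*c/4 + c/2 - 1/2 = (c - 1)*(c - 1/2)*(c - sqrt(2))*(sqrt(2)*c + sqrt(2)/2)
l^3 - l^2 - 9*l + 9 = (l - 3)*(l - 1)*(l + 3)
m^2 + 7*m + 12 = (m + 3)*(m + 4)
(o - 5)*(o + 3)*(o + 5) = o^3 + 3*o^2 - 25*o - 75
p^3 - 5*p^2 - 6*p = p*(p - 6)*(p + 1)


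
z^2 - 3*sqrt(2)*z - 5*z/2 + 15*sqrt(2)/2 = (z - 5/2)*(z - 3*sqrt(2))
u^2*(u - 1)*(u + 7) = u^4 + 6*u^3 - 7*u^2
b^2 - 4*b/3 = b*(b - 4/3)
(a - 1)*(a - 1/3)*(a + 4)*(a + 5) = a^4 + 23*a^3/3 + 25*a^2/3 - 71*a/3 + 20/3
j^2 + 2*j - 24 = (j - 4)*(j + 6)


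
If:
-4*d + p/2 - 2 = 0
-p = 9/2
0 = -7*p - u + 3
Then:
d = -17/16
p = -9/2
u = 69/2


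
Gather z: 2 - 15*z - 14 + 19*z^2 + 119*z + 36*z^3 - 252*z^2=36*z^3 - 233*z^2 + 104*z - 12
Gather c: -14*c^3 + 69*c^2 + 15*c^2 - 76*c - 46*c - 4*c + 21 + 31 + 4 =-14*c^3 + 84*c^2 - 126*c + 56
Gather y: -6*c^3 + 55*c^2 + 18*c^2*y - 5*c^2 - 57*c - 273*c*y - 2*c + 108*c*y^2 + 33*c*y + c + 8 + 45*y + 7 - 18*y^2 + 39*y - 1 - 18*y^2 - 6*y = -6*c^3 + 50*c^2 - 58*c + y^2*(108*c - 36) + y*(18*c^2 - 240*c + 78) + 14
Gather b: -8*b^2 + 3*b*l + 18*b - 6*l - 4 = -8*b^2 + b*(3*l + 18) - 6*l - 4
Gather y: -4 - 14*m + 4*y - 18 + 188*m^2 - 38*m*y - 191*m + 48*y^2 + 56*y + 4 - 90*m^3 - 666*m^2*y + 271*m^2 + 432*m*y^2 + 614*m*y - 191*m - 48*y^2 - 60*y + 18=-90*m^3 + 459*m^2 + 432*m*y^2 - 396*m + y*(-666*m^2 + 576*m)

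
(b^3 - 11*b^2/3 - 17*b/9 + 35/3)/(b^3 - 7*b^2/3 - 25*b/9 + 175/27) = 3*(b - 3)/(3*b - 5)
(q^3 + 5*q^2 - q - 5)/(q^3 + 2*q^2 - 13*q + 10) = (q + 1)/(q - 2)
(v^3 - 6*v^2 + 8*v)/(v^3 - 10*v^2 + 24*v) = (v - 2)/(v - 6)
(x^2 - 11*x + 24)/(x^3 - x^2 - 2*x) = (-x^2 + 11*x - 24)/(x*(-x^2 + x + 2))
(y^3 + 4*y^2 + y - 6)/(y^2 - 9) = (y^2 + y - 2)/(y - 3)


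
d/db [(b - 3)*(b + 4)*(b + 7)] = 3*b^2 + 16*b - 5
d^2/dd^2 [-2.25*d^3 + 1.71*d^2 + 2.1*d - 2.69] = 3.42 - 13.5*d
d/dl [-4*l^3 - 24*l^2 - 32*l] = -12*l^2 - 48*l - 32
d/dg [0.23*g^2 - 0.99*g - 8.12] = 0.46*g - 0.99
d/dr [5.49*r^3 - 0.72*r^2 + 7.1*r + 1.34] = 16.47*r^2 - 1.44*r + 7.1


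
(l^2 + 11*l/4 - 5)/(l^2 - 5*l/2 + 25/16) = 4*(l + 4)/(4*l - 5)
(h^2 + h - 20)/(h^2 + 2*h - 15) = (h - 4)/(h - 3)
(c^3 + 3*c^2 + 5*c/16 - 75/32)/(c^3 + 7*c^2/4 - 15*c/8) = (c + 5/4)/c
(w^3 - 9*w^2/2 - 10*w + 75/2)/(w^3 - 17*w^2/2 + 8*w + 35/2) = (w^2 - 2*w - 15)/(w^2 - 6*w - 7)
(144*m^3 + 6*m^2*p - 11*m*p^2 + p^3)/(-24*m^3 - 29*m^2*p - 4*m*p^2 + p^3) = (-6*m + p)/(m + p)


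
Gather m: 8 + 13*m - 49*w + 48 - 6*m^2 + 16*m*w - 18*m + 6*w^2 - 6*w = -6*m^2 + m*(16*w - 5) + 6*w^2 - 55*w + 56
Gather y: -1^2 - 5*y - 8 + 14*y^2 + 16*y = 14*y^2 + 11*y - 9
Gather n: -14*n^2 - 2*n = -14*n^2 - 2*n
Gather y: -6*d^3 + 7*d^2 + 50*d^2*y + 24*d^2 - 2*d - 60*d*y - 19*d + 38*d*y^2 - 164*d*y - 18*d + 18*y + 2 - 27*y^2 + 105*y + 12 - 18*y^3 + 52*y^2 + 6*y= -6*d^3 + 31*d^2 - 39*d - 18*y^3 + y^2*(38*d + 25) + y*(50*d^2 - 224*d + 129) + 14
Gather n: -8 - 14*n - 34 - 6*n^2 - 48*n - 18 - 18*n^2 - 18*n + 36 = -24*n^2 - 80*n - 24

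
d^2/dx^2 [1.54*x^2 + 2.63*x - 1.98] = 3.08000000000000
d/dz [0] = 0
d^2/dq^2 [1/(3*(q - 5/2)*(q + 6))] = 4*(4*(q + 6)^2 + 2*(q + 6)*(2*q - 5) + (2*q - 5)^2)/(3*(q + 6)^3*(2*q - 5)^3)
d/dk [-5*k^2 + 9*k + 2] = 9 - 10*k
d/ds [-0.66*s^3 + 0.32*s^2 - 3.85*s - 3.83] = -1.98*s^2 + 0.64*s - 3.85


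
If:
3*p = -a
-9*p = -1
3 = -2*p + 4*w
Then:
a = -1/3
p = 1/9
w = 29/36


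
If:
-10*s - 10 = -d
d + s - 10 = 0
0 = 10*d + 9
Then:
No Solution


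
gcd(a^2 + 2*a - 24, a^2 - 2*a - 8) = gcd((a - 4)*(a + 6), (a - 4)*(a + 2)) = a - 4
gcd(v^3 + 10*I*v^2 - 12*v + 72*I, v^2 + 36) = v + 6*I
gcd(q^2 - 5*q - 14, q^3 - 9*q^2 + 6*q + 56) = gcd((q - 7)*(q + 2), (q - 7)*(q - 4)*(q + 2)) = q^2 - 5*q - 14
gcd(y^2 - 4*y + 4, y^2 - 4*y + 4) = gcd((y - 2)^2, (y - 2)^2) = y^2 - 4*y + 4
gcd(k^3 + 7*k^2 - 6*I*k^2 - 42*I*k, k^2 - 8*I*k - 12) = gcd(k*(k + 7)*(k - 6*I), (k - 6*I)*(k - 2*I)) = k - 6*I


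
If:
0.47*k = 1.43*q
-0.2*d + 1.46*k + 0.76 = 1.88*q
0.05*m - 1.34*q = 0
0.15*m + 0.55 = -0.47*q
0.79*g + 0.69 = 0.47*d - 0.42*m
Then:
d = 2.23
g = 2.20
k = -0.37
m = -3.28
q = -0.12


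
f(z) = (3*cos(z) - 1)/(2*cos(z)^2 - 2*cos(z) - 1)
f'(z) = (4*sin(z)*cos(z) - 2*sin(z))*(3*cos(z) - 1)/(2*cos(z)^2 - 2*cos(z) - 1)^2 - 3*sin(z)/(2*cos(z)^2 - 2*cos(z) - 1) = (6*cos(z)^2 - 4*cos(z) + 5)*sin(z)/(2*cos(z) - cos(2*z))^2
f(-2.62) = -1.61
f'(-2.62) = -1.29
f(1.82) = 4.52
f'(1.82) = 41.51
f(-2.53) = -1.75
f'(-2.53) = -1.80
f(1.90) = 13.64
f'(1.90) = 314.11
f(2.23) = -2.91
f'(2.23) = 8.06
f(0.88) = -0.62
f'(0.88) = 1.76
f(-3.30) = -1.35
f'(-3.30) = 0.27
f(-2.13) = -4.15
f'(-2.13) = -19.19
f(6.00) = -1.75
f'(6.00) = -1.61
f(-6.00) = -1.75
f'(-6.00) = 1.61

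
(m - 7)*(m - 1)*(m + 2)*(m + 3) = m^4 - 3*m^3 - 27*m^2 - 13*m + 42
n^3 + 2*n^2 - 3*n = n*(n - 1)*(n + 3)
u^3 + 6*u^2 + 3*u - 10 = (u - 1)*(u + 2)*(u + 5)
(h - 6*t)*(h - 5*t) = h^2 - 11*h*t + 30*t^2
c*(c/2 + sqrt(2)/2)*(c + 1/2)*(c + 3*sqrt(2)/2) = c^4/2 + c^3/4 + 5*sqrt(2)*c^3/4 + 5*sqrt(2)*c^2/8 + 3*c^2/2 + 3*c/4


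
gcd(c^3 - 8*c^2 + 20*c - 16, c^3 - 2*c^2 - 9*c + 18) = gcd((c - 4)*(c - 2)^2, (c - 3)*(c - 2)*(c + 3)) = c - 2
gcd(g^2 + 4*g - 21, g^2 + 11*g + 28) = g + 7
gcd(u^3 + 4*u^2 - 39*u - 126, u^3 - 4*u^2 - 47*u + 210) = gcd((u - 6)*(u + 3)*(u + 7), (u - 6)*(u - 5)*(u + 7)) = u^2 + u - 42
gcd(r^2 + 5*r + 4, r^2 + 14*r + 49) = 1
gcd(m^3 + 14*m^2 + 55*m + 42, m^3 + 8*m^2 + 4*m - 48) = m + 6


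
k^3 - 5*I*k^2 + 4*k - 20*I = (k - 5*I)*(k - 2*I)*(k + 2*I)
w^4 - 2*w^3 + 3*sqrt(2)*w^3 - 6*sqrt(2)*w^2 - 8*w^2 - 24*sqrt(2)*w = w*(w - 4)*(w + 2)*(w + 3*sqrt(2))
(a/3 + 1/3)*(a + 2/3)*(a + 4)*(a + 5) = a^4/3 + 32*a^3/9 + 107*a^2/9 + 118*a/9 + 40/9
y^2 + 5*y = y*(y + 5)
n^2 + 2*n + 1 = (n + 1)^2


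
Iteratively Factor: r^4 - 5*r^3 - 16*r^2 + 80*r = (r + 4)*(r^3 - 9*r^2 + 20*r) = (r - 5)*(r + 4)*(r^2 - 4*r) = (r - 5)*(r - 4)*(r + 4)*(r)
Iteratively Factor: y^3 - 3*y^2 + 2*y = (y - 1)*(y^2 - 2*y) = (y - 2)*(y - 1)*(y)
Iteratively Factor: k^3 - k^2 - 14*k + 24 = (k - 3)*(k^2 + 2*k - 8) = (k - 3)*(k + 4)*(k - 2)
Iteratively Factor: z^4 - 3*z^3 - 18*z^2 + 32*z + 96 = (z + 3)*(z^3 - 6*z^2 + 32) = (z - 4)*(z + 3)*(z^2 - 2*z - 8) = (z - 4)*(z + 2)*(z + 3)*(z - 4)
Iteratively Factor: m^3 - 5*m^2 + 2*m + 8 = (m + 1)*(m^2 - 6*m + 8) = (m - 2)*(m + 1)*(m - 4)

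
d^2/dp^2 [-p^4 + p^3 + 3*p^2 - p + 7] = -12*p^2 + 6*p + 6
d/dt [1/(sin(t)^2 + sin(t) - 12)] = -(2*sin(t) + 1)*cos(t)/(sin(t)^2 + sin(t) - 12)^2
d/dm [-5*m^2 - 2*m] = -10*m - 2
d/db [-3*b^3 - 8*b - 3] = -9*b^2 - 8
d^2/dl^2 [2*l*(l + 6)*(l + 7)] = 12*l + 52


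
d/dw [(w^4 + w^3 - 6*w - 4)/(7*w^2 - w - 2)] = 2*(7*w^5 + 2*w^4 - 5*w^3 + 18*w^2 + 28*w + 4)/(49*w^4 - 14*w^3 - 27*w^2 + 4*w + 4)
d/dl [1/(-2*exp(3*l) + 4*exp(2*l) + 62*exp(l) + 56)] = (3*exp(2*l) - 4*exp(l) - 31)*exp(l)/(2*(-exp(3*l) + 2*exp(2*l) + 31*exp(l) + 28)^2)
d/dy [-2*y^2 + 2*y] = 2 - 4*y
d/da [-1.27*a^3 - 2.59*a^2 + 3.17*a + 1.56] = -3.81*a^2 - 5.18*a + 3.17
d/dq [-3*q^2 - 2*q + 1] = -6*q - 2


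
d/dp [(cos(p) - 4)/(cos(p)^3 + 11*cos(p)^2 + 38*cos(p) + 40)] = (-173*cos(p) - cos(2*p) + cos(3*p) - 385)*sin(p)/(2*(cos(p)^3 + 11*cos(p)^2 + 38*cos(p) + 40)^2)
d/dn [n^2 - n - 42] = 2*n - 1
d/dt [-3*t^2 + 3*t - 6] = 3 - 6*t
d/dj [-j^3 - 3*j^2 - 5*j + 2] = -3*j^2 - 6*j - 5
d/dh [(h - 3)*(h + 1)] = 2*h - 2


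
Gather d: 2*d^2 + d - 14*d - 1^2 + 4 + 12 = 2*d^2 - 13*d + 15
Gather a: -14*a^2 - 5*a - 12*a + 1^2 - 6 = -14*a^2 - 17*a - 5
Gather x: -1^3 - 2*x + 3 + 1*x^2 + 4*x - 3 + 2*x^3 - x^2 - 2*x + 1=2*x^3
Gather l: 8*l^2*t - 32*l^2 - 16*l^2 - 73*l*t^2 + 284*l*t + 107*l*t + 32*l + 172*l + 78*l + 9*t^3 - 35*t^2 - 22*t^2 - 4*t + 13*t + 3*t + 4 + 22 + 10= l^2*(8*t - 48) + l*(-73*t^2 + 391*t + 282) + 9*t^3 - 57*t^2 + 12*t + 36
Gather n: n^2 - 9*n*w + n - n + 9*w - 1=n^2 - 9*n*w + 9*w - 1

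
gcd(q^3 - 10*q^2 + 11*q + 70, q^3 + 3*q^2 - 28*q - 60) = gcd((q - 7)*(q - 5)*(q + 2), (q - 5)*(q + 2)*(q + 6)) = q^2 - 3*q - 10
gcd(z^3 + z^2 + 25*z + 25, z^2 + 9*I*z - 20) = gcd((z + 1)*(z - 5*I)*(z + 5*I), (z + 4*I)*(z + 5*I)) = z + 5*I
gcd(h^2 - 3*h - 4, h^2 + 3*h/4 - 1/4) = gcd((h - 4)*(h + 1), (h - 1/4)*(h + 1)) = h + 1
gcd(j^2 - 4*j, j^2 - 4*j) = j^2 - 4*j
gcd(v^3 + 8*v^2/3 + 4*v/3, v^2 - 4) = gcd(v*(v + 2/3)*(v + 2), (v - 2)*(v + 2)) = v + 2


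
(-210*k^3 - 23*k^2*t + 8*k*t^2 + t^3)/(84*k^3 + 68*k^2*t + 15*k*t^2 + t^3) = (-5*k + t)/(2*k + t)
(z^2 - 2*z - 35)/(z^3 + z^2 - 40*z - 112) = (z + 5)/(z^2 + 8*z + 16)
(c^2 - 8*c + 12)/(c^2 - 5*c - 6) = (c - 2)/(c + 1)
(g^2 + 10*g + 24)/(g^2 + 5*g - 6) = (g + 4)/(g - 1)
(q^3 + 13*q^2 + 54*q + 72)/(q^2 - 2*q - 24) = (q^2 + 9*q + 18)/(q - 6)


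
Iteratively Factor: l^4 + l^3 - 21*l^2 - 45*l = (l + 3)*(l^3 - 2*l^2 - 15*l) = l*(l + 3)*(l^2 - 2*l - 15) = l*(l - 5)*(l + 3)*(l + 3)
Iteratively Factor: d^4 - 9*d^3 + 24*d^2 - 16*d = (d)*(d^3 - 9*d^2 + 24*d - 16) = d*(d - 4)*(d^2 - 5*d + 4) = d*(d - 4)^2*(d - 1)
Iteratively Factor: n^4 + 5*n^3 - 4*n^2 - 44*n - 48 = (n - 3)*(n^3 + 8*n^2 + 20*n + 16) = (n - 3)*(n + 2)*(n^2 + 6*n + 8) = (n - 3)*(n + 2)*(n + 4)*(n + 2)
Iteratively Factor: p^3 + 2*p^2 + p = (p + 1)*(p^2 + p) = (p + 1)^2*(p)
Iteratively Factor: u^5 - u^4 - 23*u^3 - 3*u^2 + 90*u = (u + 3)*(u^4 - 4*u^3 - 11*u^2 + 30*u) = (u - 5)*(u + 3)*(u^3 + u^2 - 6*u) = (u - 5)*(u + 3)^2*(u^2 - 2*u) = (u - 5)*(u - 2)*(u + 3)^2*(u)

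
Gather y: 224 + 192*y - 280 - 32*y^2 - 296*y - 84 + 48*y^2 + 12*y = 16*y^2 - 92*y - 140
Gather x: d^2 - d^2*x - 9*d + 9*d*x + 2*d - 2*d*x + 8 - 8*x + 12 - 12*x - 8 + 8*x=d^2 - 7*d + x*(-d^2 + 7*d - 12) + 12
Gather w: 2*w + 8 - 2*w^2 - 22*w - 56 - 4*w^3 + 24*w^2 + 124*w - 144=-4*w^3 + 22*w^2 + 104*w - 192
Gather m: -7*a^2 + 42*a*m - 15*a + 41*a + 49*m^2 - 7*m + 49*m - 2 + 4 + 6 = -7*a^2 + 26*a + 49*m^2 + m*(42*a + 42) + 8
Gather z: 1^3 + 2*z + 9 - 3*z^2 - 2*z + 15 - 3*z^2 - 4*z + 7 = -6*z^2 - 4*z + 32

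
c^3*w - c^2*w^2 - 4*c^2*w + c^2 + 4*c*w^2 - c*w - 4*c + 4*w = (c - 4)*(c - w)*(c*w + 1)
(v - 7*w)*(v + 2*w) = v^2 - 5*v*w - 14*w^2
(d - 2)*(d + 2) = d^2 - 4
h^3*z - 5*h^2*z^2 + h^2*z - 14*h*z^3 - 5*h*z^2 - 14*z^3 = (h - 7*z)*(h + 2*z)*(h*z + z)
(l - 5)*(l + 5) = l^2 - 25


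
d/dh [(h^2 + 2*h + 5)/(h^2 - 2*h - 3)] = 4*(-h^2 - 4*h + 1)/(h^4 - 4*h^3 - 2*h^2 + 12*h + 9)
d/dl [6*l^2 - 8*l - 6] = 12*l - 8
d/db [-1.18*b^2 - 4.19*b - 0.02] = -2.36*b - 4.19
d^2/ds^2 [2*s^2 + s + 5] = 4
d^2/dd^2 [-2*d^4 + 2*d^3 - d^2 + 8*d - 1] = -24*d^2 + 12*d - 2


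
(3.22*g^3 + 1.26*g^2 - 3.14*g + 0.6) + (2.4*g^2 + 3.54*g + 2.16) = 3.22*g^3 + 3.66*g^2 + 0.4*g + 2.76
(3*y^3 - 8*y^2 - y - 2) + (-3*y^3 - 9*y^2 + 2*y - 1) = -17*y^2 + y - 3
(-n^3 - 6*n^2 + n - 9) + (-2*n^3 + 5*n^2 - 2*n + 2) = -3*n^3 - n^2 - n - 7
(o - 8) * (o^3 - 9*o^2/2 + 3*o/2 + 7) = o^4 - 25*o^3/2 + 75*o^2/2 - 5*o - 56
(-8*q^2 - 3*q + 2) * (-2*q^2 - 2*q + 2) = 16*q^4 + 22*q^3 - 14*q^2 - 10*q + 4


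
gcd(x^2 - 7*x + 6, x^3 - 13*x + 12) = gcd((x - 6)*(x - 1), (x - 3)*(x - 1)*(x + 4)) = x - 1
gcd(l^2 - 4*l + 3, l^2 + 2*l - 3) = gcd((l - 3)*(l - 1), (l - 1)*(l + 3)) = l - 1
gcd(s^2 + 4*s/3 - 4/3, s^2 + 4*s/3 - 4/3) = s^2 + 4*s/3 - 4/3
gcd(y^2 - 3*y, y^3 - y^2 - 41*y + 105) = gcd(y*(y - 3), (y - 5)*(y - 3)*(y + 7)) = y - 3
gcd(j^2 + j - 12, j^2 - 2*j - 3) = j - 3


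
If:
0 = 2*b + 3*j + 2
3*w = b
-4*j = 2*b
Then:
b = -4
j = 2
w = -4/3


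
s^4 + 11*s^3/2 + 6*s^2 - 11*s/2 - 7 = (s - 1)*(s + 1)*(s + 2)*(s + 7/2)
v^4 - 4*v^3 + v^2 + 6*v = v*(v - 3)*(v - 2)*(v + 1)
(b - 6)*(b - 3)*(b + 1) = b^3 - 8*b^2 + 9*b + 18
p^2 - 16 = (p - 4)*(p + 4)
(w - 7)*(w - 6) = w^2 - 13*w + 42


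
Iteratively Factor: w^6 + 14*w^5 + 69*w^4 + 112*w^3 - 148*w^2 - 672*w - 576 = (w + 4)*(w^5 + 10*w^4 + 29*w^3 - 4*w^2 - 132*w - 144) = (w + 3)*(w + 4)*(w^4 + 7*w^3 + 8*w^2 - 28*w - 48) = (w + 3)^2*(w + 4)*(w^3 + 4*w^2 - 4*w - 16) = (w - 2)*(w + 3)^2*(w + 4)*(w^2 + 6*w + 8) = (w - 2)*(w + 3)^2*(w + 4)^2*(w + 2)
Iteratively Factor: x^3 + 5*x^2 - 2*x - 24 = (x + 3)*(x^2 + 2*x - 8) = (x - 2)*(x + 3)*(x + 4)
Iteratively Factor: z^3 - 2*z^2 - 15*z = (z - 5)*(z^2 + 3*z) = z*(z - 5)*(z + 3)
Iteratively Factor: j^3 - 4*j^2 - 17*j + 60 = (j - 3)*(j^2 - j - 20) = (j - 5)*(j - 3)*(j + 4)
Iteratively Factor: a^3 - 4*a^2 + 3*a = (a - 3)*(a^2 - a) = a*(a - 3)*(a - 1)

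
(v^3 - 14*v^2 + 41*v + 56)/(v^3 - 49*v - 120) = (v^2 - 6*v - 7)/(v^2 + 8*v + 15)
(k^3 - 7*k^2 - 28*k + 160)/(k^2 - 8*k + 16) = (k^2 - 3*k - 40)/(k - 4)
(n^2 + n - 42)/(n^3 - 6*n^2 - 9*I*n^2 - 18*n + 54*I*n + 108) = (n + 7)/(n^2 - 9*I*n - 18)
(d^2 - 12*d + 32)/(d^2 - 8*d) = (d - 4)/d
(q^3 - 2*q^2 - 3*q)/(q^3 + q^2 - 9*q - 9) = q/(q + 3)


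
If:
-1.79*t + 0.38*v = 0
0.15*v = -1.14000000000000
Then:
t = -1.61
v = -7.60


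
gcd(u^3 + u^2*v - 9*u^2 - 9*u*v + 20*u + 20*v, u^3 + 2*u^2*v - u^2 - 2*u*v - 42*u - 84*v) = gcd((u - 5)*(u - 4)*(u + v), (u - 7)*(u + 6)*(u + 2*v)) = 1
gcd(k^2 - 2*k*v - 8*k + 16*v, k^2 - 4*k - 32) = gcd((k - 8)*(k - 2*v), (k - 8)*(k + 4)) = k - 8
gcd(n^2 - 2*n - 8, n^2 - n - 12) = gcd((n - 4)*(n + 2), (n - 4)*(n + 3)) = n - 4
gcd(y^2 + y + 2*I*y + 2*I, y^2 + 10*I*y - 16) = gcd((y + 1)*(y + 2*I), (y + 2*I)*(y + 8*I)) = y + 2*I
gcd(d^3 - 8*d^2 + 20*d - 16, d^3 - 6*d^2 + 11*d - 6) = d - 2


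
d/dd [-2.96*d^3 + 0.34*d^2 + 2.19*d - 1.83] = -8.88*d^2 + 0.68*d + 2.19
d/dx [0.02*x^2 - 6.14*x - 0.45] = 0.04*x - 6.14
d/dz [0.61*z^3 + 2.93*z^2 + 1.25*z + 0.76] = 1.83*z^2 + 5.86*z + 1.25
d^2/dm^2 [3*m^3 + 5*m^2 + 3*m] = 18*m + 10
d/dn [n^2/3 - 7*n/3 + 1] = 2*n/3 - 7/3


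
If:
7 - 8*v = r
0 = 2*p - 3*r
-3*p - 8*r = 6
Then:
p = -18/25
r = -12/25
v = 187/200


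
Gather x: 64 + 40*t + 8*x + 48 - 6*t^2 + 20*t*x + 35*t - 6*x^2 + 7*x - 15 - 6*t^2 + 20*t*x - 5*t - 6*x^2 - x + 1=-12*t^2 + 70*t - 12*x^2 + x*(40*t + 14) + 98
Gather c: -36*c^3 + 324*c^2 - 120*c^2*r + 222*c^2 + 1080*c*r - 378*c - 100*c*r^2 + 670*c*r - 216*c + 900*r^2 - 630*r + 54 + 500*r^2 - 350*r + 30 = -36*c^3 + c^2*(546 - 120*r) + c*(-100*r^2 + 1750*r - 594) + 1400*r^2 - 980*r + 84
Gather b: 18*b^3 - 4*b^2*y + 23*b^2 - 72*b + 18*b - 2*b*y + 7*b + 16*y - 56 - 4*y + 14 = 18*b^3 + b^2*(23 - 4*y) + b*(-2*y - 47) + 12*y - 42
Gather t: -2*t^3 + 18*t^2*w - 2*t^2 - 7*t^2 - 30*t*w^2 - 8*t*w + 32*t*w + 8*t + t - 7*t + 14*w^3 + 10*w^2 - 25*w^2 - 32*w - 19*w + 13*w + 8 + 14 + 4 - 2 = -2*t^3 + t^2*(18*w - 9) + t*(-30*w^2 + 24*w + 2) + 14*w^3 - 15*w^2 - 38*w + 24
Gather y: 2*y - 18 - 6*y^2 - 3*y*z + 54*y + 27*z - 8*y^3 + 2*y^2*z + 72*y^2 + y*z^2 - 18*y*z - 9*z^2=-8*y^3 + y^2*(2*z + 66) + y*(z^2 - 21*z + 56) - 9*z^2 + 27*z - 18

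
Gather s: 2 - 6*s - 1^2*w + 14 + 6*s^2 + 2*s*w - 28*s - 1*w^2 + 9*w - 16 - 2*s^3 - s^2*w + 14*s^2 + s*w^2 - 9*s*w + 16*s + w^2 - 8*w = -2*s^3 + s^2*(20 - w) + s*(w^2 - 7*w - 18)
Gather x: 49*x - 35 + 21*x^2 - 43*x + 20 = 21*x^2 + 6*x - 15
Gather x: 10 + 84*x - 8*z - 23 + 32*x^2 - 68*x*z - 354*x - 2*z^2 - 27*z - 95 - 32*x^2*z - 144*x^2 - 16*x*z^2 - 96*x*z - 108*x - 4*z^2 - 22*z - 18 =x^2*(-32*z - 112) + x*(-16*z^2 - 164*z - 378) - 6*z^2 - 57*z - 126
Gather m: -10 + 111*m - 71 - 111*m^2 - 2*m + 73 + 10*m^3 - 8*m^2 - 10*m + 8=10*m^3 - 119*m^2 + 99*m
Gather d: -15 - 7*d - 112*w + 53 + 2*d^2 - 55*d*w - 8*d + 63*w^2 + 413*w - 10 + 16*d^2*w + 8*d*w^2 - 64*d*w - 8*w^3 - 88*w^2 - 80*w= d^2*(16*w + 2) + d*(8*w^2 - 119*w - 15) - 8*w^3 - 25*w^2 + 221*w + 28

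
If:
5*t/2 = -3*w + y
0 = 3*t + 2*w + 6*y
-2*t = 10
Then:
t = -5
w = 9/2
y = 1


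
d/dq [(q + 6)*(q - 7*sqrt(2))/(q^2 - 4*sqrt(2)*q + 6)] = (-2*(q + 6)*(q - 7*sqrt(2))*(q - 2*sqrt(2)) + (2*q - 7*sqrt(2) + 6)*(q^2 - 4*sqrt(2)*q + 6))/(q^2 - 4*sqrt(2)*q + 6)^2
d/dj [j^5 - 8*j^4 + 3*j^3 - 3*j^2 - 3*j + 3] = 5*j^4 - 32*j^3 + 9*j^2 - 6*j - 3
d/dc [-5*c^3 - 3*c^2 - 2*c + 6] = -15*c^2 - 6*c - 2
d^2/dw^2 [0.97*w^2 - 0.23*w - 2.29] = 1.94000000000000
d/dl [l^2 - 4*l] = 2*l - 4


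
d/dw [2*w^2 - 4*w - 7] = 4*w - 4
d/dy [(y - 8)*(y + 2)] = 2*y - 6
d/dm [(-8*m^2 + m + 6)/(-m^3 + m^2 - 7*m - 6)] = ((16*m - 1)*(m^3 - m^2 + 7*m + 6) + (-8*m^2 + m + 6)*(3*m^2 - 2*m + 7))/(m^3 - m^2 + 7*m + 6)^2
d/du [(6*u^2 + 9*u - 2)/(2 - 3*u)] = 6*(-3*u^2 + 4*u + 2)/(9*u^2 - 12*u + 4)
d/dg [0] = 0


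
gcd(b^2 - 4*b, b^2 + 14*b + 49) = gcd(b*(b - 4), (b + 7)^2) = 1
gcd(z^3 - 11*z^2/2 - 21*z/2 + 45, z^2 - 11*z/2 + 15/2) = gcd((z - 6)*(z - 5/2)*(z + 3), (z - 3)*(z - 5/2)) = z - 5/2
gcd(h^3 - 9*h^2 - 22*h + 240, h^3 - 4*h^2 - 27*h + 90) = h^2 - h - 30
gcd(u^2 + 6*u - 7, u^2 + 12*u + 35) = u + 7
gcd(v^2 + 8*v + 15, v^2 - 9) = v + 3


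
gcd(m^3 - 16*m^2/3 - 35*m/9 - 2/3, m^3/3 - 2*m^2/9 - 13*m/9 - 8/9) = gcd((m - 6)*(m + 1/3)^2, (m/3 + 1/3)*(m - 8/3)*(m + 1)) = 1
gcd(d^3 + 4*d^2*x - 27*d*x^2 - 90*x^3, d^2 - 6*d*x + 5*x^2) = -d + 5*x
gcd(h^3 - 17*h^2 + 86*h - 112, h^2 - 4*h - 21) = h - 7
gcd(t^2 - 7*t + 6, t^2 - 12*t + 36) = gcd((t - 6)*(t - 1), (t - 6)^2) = t - 6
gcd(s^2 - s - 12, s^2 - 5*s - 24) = s + 3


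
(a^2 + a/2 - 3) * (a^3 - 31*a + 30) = a^5 + a^4/2 - 34*a^3 + 29*a^2/2 + 108*a - 90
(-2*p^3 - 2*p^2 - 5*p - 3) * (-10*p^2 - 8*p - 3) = 20*p^5 + 36*p^4 + 72*p^3 + 76*p^2 + 39*p + 9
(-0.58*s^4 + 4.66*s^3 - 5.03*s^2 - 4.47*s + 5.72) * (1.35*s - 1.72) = -0.783*s^5 + 7.2886*s^4 - 14.8057*s^3 + 2.6171*s^2 + 15.4104*s - 9.8384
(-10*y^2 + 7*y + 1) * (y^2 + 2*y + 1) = -10*y^4 - 13*y^3 + 5*y^2 + 9*y + 1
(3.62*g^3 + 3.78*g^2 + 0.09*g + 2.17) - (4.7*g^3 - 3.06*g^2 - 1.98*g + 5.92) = -1.08*g^3 + 6.84*g^2 + 2.07*g - 3.75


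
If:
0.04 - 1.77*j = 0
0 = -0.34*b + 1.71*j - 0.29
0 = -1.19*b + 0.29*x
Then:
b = -0.74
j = 0.02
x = -3.03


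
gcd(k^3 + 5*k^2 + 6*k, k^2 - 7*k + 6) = 1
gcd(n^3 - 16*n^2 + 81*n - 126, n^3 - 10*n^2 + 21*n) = n^2 - 10*n + 21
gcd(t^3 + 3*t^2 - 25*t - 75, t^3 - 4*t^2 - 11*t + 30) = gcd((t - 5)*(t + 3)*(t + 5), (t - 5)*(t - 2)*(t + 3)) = t^2 - 2*t - 15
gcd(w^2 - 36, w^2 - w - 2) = 1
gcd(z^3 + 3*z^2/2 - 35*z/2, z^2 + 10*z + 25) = z + 5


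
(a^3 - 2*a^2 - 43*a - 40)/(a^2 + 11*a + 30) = (a^2 - 7*a - 8)/(a + 6)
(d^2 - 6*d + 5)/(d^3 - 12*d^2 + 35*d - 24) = (d - 5)/(d^2 - 11*d + 24)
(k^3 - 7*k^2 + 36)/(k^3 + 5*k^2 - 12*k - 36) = (k - 6)/(k + 6)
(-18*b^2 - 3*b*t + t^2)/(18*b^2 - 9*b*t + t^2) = (3*b + t)/(-3*b + t)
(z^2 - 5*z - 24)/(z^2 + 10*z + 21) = (z - 8)/(z + 7)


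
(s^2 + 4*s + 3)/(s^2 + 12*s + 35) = (s^2 + 4*s + 3)/(s^2 + 12*s + 35)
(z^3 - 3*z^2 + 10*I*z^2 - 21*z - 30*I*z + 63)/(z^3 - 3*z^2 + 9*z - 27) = (z + 7*I)/(z - 3*I)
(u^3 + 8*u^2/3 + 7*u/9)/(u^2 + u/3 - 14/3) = u*(3*u + 1)/(3*(u - 2))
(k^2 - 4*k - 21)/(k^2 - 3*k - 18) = (k - 7)/(k - 6)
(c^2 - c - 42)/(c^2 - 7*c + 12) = (c^2 - c - 42)/(c^2 - 7*c + 12)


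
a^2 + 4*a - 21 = (a - 3)*(a + 7)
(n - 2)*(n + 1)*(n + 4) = n^3 + 3*n^2 - 6*n - 8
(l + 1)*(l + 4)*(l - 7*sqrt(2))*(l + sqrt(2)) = l^4 - 6*sqrt(2)*l^3 + 5*l^3 - 30*sqrt(2)*l^2 - 10*l^2 - 70*l - 24*sqrt(2)*l - 56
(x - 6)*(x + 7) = x^2 + x - 42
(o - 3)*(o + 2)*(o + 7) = o^3 + 6*o^2 - 13*o - 42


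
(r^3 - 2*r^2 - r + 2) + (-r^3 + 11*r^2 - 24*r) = 9*r^2 - 25*r + 2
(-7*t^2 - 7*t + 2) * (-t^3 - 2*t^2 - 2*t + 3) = 7*t^5 + 21*t^4 + 26*t^3 - 11*t^2 - 25*t + 6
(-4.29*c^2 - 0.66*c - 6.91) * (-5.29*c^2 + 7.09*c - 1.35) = 22.6941*c^4 - 26.9247*c^3 + 37.666*c^2 - 48.1009*c + 9.3285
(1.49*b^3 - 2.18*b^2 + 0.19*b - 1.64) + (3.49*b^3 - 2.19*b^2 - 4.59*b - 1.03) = 4.98*b^3 - 4.37*b^2 - 4.4*b - 2.67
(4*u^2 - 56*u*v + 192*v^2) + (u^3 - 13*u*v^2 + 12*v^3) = u^3 + 4*u^2 - 13*u*v^2 - 56*u*v + 12*v^3 + 192*v^2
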